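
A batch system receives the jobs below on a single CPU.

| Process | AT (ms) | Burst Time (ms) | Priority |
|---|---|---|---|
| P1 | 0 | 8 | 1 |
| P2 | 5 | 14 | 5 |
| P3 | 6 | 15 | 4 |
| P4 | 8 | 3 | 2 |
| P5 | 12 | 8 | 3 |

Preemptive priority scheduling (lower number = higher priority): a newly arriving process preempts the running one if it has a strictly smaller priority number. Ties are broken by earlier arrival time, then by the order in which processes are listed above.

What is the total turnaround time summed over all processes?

Schedule: | P1 0-8 | P4 8-11 | P3 11-12 | P5 12-20 | P3 20-34 | P2 34-48 |
Completion: P1=8  P2=48  P3=34  P4=11  P5=20
Turnaround (C−A): P1=8  P2=43  P3=28  P4=3  P5=8
Turnaround = completion − arrival: P1=8, P2=43, P3=28, P4=3, P5=8
Total turnaround = 8 + 43 + 28 + 3 + 8 = 90

90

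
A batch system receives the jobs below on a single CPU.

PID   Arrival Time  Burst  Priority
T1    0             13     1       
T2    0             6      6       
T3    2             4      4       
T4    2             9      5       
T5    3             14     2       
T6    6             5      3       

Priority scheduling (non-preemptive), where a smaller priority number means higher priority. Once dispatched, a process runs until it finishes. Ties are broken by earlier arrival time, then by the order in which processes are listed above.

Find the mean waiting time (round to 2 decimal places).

23.33

Schedule: | T1 0-13 | T5 13-27 | T6 27-32 | T3 32-36 | T4 36-45 | T2 45-51 |
Completion: T1=13  T2=51  T3=36  T4=45  T5=27  T6=32
Waiting times: T1=0, T2=45, T3=30, T4=34, T5=10, T6=21
Average waiting = (0+45+30+34+10+21) / 6 = 140/6 = 23.33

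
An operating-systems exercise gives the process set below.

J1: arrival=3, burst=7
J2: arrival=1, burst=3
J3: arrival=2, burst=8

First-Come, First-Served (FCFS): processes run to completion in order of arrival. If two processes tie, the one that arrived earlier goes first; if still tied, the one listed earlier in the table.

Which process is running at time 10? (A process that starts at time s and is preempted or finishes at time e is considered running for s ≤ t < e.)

Schedule: | idle 0-1 | J2 1-4 | J3 4-12 | J1 12-19 |
Completion: J1=19  J2=4  J3=12

J3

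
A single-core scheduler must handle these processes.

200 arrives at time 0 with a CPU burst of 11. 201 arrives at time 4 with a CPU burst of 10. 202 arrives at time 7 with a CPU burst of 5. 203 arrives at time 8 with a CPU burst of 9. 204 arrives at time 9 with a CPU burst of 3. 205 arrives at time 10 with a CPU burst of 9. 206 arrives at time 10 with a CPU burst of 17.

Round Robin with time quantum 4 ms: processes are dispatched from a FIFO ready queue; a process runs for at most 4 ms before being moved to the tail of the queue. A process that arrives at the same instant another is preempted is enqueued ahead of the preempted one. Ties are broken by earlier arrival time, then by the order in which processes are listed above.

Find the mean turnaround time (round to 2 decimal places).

39.14

Schedule: | 200 0-4 | 201 4-8 | 200 8-12 | 202 12-16 | 203 16-20 | 201 20-24 | 204 24-27 | 205 27-31 | 206 31-35 | 200 35-38 | 202 38-39 | 203 39-43 | 201 43-45 | 205 45-49 | 206 49-53 | 203 53-54 | 205 54-55 | 206 55-64 |
Completion: 200=38  201=45  202=39  203=54  204=27  205=55  206=64
Turnaround (C−A): 200=38  201=41  202=32  203=46  204=18  205=45  206=54
Turnaround times: 200=38, 201=41, 202=32, 203=46, 204=18, 205=45, 206=54
Average turnaround = (38+41+32+46+18+45+54) / 7 = 274/7 = 39.14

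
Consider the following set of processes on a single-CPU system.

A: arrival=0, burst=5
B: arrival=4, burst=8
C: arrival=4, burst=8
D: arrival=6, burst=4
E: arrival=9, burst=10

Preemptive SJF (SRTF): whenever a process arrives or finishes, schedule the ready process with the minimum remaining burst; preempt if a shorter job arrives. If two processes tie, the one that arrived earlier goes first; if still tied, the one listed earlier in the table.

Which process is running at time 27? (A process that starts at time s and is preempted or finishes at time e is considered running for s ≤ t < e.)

E

Schedule: | A 0-5 | B 5-6 | D 6-10 | B 10-17 | C 17-25 | E 25-35 |
Completion: A=5  B=17  C=25  D=10  E=35
Turnaround (C−A): A=5  B=13  C=21  D=4  E=26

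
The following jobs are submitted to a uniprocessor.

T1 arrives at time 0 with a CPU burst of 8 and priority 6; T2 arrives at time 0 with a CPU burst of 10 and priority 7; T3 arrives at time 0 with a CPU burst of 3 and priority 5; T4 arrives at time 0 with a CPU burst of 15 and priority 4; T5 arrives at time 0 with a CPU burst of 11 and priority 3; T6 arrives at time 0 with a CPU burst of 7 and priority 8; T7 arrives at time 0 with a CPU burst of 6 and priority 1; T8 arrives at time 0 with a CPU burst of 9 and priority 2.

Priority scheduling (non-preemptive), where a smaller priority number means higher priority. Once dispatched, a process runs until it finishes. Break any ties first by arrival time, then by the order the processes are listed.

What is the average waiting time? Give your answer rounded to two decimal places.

Timeline: | T7 0-6 | T8 6-15 | T5 15-26 | T4 26-41 | T3 41-44 | T1 44-52 | T2 52-62 | T6 62-69 |
Completion: T1=52  T2=62  T3=44  T4=41  T5=26  T6=69  T7=6  T8=15
Turnaround (C−A): T1=52  T2=62  T3=44  T4=41  T5=26  T6=69  T7=6  T8=15
Waiting times: T1=44, T2=52, T3=41, T4=26, T5=15, T6=62, T7=0, T8=6
Average waiting = (44+52+41+26+15+62+0+6) / 8 = 246/8 = 30.75

30.75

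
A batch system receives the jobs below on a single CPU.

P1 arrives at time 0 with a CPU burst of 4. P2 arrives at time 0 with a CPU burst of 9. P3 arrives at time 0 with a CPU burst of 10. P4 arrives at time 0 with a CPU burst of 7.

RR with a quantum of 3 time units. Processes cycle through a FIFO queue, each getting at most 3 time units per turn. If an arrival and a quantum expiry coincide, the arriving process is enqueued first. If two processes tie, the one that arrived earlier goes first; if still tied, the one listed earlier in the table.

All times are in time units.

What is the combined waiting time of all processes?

67

Schedule: | P1 0-3 | P2 3-6 | P3 6-9 | P4 9-12 | P1 12-13 | P2 13-16 | P3 16-19 | P4 19-22 | P2 22-25 | P3 25-28 | P4 28-29 | P3 29-30 |
Completion: P1=13  P2=25  P3=30  P4=29
Waiting = turnaround − burst: P1=9, P2=16, P3=20, P4=22
Total waiting = 9 + 16 + 20 + 22 = 67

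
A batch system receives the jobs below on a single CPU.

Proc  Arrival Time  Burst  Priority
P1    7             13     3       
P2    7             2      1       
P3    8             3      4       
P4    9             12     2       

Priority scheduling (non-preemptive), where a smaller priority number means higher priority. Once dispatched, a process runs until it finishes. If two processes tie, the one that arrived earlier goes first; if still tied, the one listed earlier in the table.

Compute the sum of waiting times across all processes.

Gantt: | idle 0-7 | P2 7-9 | P4 9-21 | P1 21-34 | P3 34-37 |
Completion: P1=34  P2=9  P3=37  P4=21
Turnaround (C−A): P1=27  P2=2  P3=29  P4=12
Waiting = turnaround − burst: P1=14, P2=0, P3=26, P4=0
Total waiting = 14 + 0 + 26 + 0 = 40

40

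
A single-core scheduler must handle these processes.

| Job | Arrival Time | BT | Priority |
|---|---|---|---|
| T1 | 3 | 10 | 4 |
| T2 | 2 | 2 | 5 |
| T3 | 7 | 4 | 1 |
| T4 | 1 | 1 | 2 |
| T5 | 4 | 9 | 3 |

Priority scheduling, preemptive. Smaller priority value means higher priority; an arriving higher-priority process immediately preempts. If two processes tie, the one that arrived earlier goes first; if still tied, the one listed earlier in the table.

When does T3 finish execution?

Timeline: | idle 0-1 | T4 1-2 | T2 2-3 | T1 3-4 | T5 4-7 | T3 7-11 | T5 11-17 | T1 17-26 | T2 26-27 |
Completion: T1=26  T2=27  T3=11  T4=2  T5=17

11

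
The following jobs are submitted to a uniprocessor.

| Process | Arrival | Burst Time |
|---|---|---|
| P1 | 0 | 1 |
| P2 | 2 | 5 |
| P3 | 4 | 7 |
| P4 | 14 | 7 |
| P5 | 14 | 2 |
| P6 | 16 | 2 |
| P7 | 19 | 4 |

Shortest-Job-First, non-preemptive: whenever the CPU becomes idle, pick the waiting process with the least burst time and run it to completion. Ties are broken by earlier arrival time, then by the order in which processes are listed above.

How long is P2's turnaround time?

5

Gantt: | P1 0-1 | idle 1-2 | P2 2-7 | P3 7-14 | P5 14-16 | P6 16-18 | P4 18-25 | P7 25-29 |
Completion: P1=1  P2=7  P3=14  P4=25  P5=16  P6=18  P7=29
Turnaround(P2) = completion − arrival = 7 − 2 = 5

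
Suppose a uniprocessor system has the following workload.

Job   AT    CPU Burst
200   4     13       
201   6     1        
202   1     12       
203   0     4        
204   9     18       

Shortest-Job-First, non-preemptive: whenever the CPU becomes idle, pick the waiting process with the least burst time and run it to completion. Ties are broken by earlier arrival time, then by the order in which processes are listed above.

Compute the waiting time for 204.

21

Schedule: | 203 0-4 | 202 4-16 | 201 16-17 | 200 17-30 | 204 30-48 |
Completion: 200=30  201=17  202=16  203=4  204=48
Turnaround (C−A): 200=26  201=11  202=15  203=4  204=39
Waiting(204) = turnaround − burst = 39 − 18 = 21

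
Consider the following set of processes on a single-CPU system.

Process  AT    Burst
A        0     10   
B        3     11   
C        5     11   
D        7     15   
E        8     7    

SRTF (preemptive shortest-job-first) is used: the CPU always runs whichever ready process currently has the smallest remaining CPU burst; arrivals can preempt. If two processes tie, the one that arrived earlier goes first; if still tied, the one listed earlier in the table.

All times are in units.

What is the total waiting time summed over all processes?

71

Gantt: | A 0-10 | E 10-17 | B 17-28 | C 28-39 | D 39-54 |
Completion: A=10  B=28  C=39  D=54  E=17
Waiting = turnaround − burst: A=0, B=14, C=23, D=32, E=2
Total waiting = 0 + 14 + 23 + 32 + 2 = 71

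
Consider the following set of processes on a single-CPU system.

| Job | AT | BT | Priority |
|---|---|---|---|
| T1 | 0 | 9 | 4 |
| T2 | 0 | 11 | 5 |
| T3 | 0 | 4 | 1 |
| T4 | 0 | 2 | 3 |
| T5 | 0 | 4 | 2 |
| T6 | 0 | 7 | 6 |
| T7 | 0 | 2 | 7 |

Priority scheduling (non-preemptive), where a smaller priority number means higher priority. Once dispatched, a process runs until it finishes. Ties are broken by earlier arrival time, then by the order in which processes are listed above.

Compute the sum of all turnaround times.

Gantt: | T3 0-4 | T5 4-8 | T4 8-10 | T1 10-19 | T2 19-30 | T6 30-37 | T7 37-39 |
Completion: T1=19  T2=30  T3=4  T4=10  T5=8  T6=37  T7=39
Turnaround (C−A): T1=19  T2=30  T3=4  T4=10  T5=8  T6=37  T7=39
Turnaround = completion − arrival: T1=19, T2=30, T3=4, T4=10, T5=8, T6=37, T7=39
Total turnaround = 19 + 30 + 4 + 10 + 8 + 37 + 39 = 147

147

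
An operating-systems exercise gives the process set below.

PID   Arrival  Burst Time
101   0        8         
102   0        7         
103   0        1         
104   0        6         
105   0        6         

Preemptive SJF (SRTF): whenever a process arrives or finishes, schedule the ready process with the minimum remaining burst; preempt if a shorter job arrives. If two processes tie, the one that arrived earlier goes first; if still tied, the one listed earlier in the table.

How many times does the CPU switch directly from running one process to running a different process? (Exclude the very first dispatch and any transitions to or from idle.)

4

Schedule: | 103 0-1 | 104 1-7 | 105 7-13 | 102 13-20 | 101 20-28 |
Completion: 101=28  102=20  103=1  104=7  105=13
Turnaround (C−A): 101=28  102=20  103=1  104=7  105=13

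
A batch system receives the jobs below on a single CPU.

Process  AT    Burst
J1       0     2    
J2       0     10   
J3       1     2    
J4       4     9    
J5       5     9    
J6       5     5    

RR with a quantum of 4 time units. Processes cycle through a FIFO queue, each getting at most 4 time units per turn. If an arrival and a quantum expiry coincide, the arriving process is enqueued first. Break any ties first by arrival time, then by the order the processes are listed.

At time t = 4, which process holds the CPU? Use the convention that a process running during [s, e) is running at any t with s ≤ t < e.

Timeline: | J1 0-2 | J2 2-6 | J3 6-8 | J4 8-12 | J5 12-16 | J6 16-20 | J2 20-24 | J4 24-28 | J5 28-32 | J6 32-33 | J2 33-35 | J4 35-36 | J5 36-37 |
Completion: J1=2  J2=35  J3=8  J4=36  J5=37  J6=33

J2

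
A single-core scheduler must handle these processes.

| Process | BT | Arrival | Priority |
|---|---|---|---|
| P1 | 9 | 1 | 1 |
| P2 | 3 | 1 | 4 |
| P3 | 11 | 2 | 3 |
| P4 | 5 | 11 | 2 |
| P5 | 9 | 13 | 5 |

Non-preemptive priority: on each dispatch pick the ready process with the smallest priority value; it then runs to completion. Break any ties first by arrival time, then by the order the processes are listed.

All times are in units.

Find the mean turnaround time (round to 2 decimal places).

19.20

Gantt: | idle 0-1 | P1 1-10 | P3 10-21 | P4 21-26 | P2 26-29 | P5 29-38 |
Completion: P1=10  P2=29  P3=21  P4=26  P5=38
Turnaround (C−A): P1=9  P2=28  P3=19  P4=15  P5=25
Turnaround times: P1=9, P2=28, P3=19, P4=15, P5=25
Average turnaround = (9+28+19+15+25) / 5 = 96/5 = 19.20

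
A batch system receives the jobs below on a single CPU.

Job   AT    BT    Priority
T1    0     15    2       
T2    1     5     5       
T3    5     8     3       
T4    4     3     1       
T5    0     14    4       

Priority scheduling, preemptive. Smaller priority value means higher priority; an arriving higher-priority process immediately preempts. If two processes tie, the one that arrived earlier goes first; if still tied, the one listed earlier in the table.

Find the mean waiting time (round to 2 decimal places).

16.20

Schedule: | T1 0-4 | T4 4-7 | T1 7-18 | T3 18-26 | T5 26-40 | T2 40-45 |
Completion: T1=18  T2=45  T3=26  T4=7  T5=40
Turnaround (C−A): T1=18  T2=44  T3=21  T4=3  T5=40
Waiting times: T1=3, T2=39, T3=13, T4=0, T5=26
Average waiting = (3+39+13+0+26) / 5 = 81/5 = 16.20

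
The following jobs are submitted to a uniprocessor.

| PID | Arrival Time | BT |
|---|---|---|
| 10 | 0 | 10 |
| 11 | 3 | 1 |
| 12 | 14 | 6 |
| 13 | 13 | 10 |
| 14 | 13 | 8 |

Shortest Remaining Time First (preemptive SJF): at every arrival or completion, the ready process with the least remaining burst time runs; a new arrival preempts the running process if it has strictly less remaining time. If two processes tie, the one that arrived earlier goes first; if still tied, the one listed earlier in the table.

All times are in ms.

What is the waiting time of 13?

Schedule: | 10 0-3 | 11 3-4 | 10 4-11 | idle 11-13 | 14 13-14 | 12 14-20 | 14 20-27 | 13 27-37 |
Completion: 10=11  11=4  12=20  13=37  14=27
Waiting(13) = turnaround − burst = 24 − 10 = 14

14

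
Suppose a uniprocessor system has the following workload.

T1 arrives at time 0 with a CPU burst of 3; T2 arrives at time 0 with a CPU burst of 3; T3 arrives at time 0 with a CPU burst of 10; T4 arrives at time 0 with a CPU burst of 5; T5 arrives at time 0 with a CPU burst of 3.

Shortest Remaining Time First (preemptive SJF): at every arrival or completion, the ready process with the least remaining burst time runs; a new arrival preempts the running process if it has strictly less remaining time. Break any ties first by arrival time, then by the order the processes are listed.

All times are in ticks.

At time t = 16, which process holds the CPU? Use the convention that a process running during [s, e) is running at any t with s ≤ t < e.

T3

Schedule: | T1 0-3 | T2 3-6 | T5 6-9 | T4 9-14 | T3 14-24 |
Completion: T1=3  T2=6  T3=24  T4=14  T5=9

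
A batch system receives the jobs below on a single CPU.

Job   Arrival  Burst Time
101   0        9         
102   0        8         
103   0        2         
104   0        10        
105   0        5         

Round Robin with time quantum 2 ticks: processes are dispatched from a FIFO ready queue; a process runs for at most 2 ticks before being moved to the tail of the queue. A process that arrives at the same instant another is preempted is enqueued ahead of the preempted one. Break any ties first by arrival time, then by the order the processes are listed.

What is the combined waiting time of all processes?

Timeline: | 101 0-2 | 102 2-4 | 103 4-6 | 104 6-8 | 105 8-10 | 101 10-12 | 102 12-14 | 104 14-16 | 105 16-18 | 101 18-20 | 102 20-22 | 104 22-24 | 105 24-25 | 101 25-27 | 102 27-29 | 104 29-31 | 101 31-32 | 104 32-34 |
Completion: 101=32  102=29  103=6  104=34  105=25
Turnaround (C−A): 101=32  102=29  103=6  104=34  105=25
Waiting = turnaround − burst: 101=23, 102=21, 103=4, 104=24, 105=20
Total waiting = 23 + 21 + 4 + 24 + 20 = 92

92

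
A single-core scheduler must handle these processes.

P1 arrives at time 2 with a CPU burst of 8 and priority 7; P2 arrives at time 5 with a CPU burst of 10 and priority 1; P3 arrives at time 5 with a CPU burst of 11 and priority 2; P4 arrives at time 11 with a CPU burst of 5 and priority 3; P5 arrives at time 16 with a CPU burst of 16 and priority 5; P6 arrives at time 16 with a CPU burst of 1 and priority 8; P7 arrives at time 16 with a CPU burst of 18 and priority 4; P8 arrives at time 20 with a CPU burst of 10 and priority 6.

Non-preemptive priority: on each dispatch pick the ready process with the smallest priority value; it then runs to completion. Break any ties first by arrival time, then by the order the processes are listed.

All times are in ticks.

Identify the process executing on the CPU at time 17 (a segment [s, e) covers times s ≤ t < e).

P2

Timeline: | idle 0-2 | P1 2-10 | P2 10-20 | P3 20-31 | P4 31-36 | P7 36-54 | P5 54-70 | P8 70-80 | P6 80-81 |
Completion: P1=10  P2=20  P3=31  P4=36  P5=70  P6=81  P7=54  P8=80
Turnaround (C−A): P1=8  P2=15  P3=26  P4=25  P5=54  P6=65  P7=38  P8=60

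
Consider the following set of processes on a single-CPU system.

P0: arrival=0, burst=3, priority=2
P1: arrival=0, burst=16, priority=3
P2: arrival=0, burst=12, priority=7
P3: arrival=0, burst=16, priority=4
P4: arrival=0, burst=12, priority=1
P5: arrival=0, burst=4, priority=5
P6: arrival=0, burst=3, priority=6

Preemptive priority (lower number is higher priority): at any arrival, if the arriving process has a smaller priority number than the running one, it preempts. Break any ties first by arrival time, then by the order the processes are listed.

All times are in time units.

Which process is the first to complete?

Schedule: | P4 0-12 | P0 12-15 | P1 15-31 | P3 31-47 | P5 47-51 | P6 51-54 | P2 54-66 |
Completion: P0=15  P1=31  P2=66  P3=47  P4=12  P5=51  P6=54
Turnaround (C−A): P0=15  P1=31  P2=66  P3=47  P4=12  P5=51  P6=54
Finish order: P4 → P0 → P1 → P3 → P5 → P6 → P2

P4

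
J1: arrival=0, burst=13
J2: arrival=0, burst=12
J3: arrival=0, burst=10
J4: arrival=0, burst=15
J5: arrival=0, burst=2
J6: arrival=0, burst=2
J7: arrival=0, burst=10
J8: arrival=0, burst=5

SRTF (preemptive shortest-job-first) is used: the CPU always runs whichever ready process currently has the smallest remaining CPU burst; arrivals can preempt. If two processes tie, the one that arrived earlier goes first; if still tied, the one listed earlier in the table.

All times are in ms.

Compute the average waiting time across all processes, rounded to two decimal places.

Schedule: | J5 0-2 | J6 2-4 | J8 4-9 | J3 9-19 | J7 19-29 | J2 29-41 | J1 41-54 | J4 54-69 |
Completion: J1=54  J2=41  J3=19  J4=69  J5=2  J6=4  J7=29  J8=9
Waiting times: J1=41, J2=29, J3=9, J4=54, J5=0, J6=2, J7=19, J8=4
Average waiting = (41+29+9+54+0+2+19+4) / 8 = 158/8 = 19.75

19.75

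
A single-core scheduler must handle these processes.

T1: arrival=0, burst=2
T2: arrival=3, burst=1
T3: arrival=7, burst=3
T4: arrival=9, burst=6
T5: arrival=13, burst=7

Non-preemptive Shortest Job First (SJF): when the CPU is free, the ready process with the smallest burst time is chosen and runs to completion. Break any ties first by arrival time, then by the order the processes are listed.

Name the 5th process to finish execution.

T5

Timeline: | T1 0-2 | idle 2-3 | T2 3-4 | idle 4-7 | T3 7-10 | T4 10-16 | T5 16-23 |
Completion: T1=2  T2=4  T3=10  T4=16  T5=23
Turnaround (C−A): T1=2  T2=1  T3=3  T4=7  T5=10
Finish order: T1 → T2 → T3 → T4 → T5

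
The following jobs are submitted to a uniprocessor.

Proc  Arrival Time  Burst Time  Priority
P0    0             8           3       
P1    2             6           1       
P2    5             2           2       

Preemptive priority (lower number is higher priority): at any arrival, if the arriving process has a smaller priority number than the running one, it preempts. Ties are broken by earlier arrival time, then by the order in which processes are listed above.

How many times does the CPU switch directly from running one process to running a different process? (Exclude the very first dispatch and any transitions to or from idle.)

3

Schedule: | P0 0-2 | P1 2-8 | P2 8-10 | P0 10-16 |
Completion: P0=16  P1=8  P2=10
Turnaround (C−A): P0=16  P1=6  P2=5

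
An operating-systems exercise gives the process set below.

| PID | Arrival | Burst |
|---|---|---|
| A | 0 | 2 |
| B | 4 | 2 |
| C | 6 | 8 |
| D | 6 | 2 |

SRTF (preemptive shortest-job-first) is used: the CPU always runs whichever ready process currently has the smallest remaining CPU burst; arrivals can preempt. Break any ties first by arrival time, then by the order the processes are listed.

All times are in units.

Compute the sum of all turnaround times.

Gantt: | A 0-2 | idle 2-4 | B 4-6 | D 6-8 | C 8-16 |
Completion: A=2  B=6  C=16  D=8
Turnaround (C−A): A=2  B=2  C=10  D=2
Turnaround = completion − arrival: A=2, B=2, C=10, D=2
Total turnaround = 2 + 2 + 10 + 2 = 16

16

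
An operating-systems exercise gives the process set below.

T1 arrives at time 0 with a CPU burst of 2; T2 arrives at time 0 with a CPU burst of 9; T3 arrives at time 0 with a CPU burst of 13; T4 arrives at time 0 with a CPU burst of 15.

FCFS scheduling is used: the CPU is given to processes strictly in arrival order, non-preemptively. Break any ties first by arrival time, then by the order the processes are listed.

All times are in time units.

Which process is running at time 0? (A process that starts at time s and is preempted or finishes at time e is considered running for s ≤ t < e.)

Schedule: | T1 0-2 | T2 2-11 | T3 11-24 | T4 24-39 |
Completion: T1=2  T2=11  T3=24  T4=39
Turnaround (C−A): T1=2  T2=11  T3=24  T4=39

T1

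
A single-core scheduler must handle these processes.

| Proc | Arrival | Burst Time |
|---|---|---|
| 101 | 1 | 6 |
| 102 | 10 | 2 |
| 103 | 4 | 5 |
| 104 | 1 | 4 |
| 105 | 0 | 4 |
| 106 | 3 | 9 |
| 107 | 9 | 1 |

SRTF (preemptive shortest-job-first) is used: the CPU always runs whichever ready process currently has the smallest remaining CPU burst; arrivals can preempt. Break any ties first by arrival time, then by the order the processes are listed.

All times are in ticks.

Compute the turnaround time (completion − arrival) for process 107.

1

Gantt: | 105 0-4 | 104 4-8 | 103 8-9 | 107 9-10 | 102 10-12 | 103 12-16 | 101 16-22 | 106 22-31 |
Completion: 101=22  102=12  103=16  104=8  105=4  106=31  107=10
Turnaround (C−A): 101=21  102=2  103=12  104=7  105=4  106=28  107=1
Turnaround(107) = completion − arrival = 10 − 9 = 1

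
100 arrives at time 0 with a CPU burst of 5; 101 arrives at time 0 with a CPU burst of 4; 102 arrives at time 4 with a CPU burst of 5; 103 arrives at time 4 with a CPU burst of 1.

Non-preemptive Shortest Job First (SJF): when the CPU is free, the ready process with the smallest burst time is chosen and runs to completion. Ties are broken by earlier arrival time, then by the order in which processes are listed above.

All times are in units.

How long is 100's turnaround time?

Gantt: | 101 0-4 | 103 4-5 | 100 5-10 | 102 10-15 |
Completion: 100=10  101=4  102=15  103=5
Turnaround (C−A): 100=10  101=4  102=11  103=1
Turnaround(100) = completion − arrival = 10 − 0 = 10

10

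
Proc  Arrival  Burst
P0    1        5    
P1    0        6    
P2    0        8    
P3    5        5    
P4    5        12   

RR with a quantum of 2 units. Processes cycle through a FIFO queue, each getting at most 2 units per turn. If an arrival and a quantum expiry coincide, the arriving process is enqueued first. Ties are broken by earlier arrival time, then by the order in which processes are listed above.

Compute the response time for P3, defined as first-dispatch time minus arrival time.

Timeline: | P1 0-2 | P2 2-4 | P0 4-6 | P1 6-8 | P2 8-10 | P3 10-12 | P4 12-14 | P0 14-16 | P1 16-18 | P2 18-20 | P3 20-22 | P4 22-24 | P0 24-25 | P2 25-27 | P3 27-28 | P4 28-36 |
Completion: P0=25  P1=18  P2=27  P3=28  P4=36
Turnaround (C−A): P0=24  P1=18  P2=27  P3=23  P4=31
Response(P3) = first start − arrival = 10 − 5 = 5

5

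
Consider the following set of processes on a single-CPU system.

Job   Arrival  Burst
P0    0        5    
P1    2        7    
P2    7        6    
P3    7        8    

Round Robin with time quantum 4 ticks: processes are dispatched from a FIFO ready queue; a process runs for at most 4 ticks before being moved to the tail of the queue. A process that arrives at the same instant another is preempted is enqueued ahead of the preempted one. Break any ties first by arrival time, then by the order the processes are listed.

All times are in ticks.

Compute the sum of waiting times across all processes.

Timeline: | P0 0-4 | P1 4-8 | P0 8-9 | P2 9-13 | P3 13-17 | P1 17-20 | P2 20-22 | P3 22-26 |
Completion: P0=9  P1=20  P2=22  P3=26
Waiting = turnaround − burst: P0=4, P1=11, P2=9, P3=11
Total waiting = 4 + 11 + 9 + 11 = 35

35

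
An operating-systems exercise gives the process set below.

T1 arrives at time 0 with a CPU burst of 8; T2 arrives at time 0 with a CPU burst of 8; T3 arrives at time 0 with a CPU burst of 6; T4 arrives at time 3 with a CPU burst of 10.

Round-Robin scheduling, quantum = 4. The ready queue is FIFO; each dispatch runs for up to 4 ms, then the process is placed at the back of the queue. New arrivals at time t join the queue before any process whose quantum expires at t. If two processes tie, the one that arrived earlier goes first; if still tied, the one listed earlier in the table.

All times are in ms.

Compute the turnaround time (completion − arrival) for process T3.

Timeline: | T1 0-4 | T2 4-8 | T3 8-12 | T4 12-16 | T1 16-20 | T2 20-24 | T3 24-26 | T4 26-32 |
Completion: T1=20  T2=24  T3=26  T4=32
Turnaround (C−A): T1=20  T2=24  T3=26  T4=29
Turnaround(T3) = completion − arrival = 26 − 0 = 26

26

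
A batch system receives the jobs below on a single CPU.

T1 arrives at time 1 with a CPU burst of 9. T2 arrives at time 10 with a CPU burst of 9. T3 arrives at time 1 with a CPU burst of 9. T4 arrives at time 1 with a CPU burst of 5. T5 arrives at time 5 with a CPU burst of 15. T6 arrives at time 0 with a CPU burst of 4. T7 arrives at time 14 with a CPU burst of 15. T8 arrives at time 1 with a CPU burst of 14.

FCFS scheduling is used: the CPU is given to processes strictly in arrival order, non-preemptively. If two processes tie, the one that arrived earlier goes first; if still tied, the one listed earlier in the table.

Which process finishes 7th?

Schedule: | T6 0-4 | T1 4-13 | T3 13-22 | T4 22-27 | T8 27-41 | T5 41-56 | T2 56-65 | T7 65-80 |
Completion: T1=13  T2=65  T3=22  T4=27  T5=56  T6=4  T7=80  T8=41
Finish order: T6 → T1 → T3 → T4 → T8 → T5 → T2 → T7

T2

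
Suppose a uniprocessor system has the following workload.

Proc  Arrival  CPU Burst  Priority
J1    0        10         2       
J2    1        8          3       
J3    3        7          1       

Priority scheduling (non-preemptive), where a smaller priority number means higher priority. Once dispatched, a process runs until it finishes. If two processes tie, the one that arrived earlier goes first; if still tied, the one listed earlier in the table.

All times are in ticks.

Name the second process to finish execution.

Gantt: | J1 0-10 | J3 10-17 | J2 17-25 |
Completion: J1=10  J2=25  J3=17
Finish order: J1 → J3 → J2

J3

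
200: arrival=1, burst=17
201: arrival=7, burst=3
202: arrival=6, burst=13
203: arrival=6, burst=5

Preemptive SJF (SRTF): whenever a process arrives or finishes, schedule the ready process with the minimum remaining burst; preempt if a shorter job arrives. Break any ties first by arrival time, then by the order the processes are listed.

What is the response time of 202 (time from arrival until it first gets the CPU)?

Gantt: | idle 0-1 | 200 1-6 | 203 6-7 | 201 7-10 | 203 10-14 | 200 14-26 | 202 26-39 |
Completion: 200=26  201=10  202=39  203=14
Turnaround (C−A): 200=25  201=3  202=33  203=8
Response(202) = first start − arrival = 26 − 6 = 20

20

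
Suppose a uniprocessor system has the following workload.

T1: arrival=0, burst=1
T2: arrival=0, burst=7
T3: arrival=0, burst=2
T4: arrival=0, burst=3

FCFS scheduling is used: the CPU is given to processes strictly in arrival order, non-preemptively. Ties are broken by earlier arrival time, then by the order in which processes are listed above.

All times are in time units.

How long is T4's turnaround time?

13

Schedule: | T1 0-1 | T2 1-8 | T3 8-10 | T4 10-13 |
Completion: T1=1  T2=8  T3=10  T4=13
Turnaround (C−A): T1=1  T2=8  T3=10  T4=13
Turnaround(T4) = completion − arrival = 13 − 0 = 13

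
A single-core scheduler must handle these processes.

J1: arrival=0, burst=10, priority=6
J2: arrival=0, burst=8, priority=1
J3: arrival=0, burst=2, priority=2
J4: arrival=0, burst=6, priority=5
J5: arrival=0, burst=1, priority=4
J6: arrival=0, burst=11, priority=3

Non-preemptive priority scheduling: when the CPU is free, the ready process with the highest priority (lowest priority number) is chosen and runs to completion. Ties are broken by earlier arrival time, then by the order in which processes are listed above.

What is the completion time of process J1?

38

Timeline: | J2 0-8 | J3 8-10 | J6 10-21 | J5 21-22 | J4 22-28 | J1 28-38 |
Completion: J1=38  J2=8  J3=10  J4=28  J5=22  J6=21
Turnaround (C−A): J1=38  J2=8  J3=10  J4=28  J5=22  J6=21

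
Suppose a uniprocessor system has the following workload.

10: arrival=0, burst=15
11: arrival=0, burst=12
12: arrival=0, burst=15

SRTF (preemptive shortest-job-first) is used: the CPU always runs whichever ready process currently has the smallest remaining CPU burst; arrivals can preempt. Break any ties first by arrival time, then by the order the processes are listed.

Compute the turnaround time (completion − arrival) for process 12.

Gantt: | 11 0-12 | 10 12-27 | 12 27-42 |
Completion: 10=27  11=12  12=42
Turnaround (C−A): 10=27  11=12  12=42
Turnaround(12) = completion − arrival = 42 − 0 = 42

42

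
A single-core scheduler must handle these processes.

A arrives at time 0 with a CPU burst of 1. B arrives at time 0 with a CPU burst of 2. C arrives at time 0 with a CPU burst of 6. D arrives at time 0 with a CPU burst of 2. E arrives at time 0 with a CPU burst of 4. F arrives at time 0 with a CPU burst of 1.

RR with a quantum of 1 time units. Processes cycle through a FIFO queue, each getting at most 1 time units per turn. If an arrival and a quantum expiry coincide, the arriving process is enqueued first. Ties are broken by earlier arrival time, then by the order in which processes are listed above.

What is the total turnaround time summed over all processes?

53

Schedule: | A 0-1 | B 1-2 | C 2-3 | D 3-4 | E 4-5 | F 5-6 | B 6-7 | C 7-8 | D 8-9 | E 9-10 | C 10-11 | E 11-12 | C 12-13 | E 13-14 | C 14-16 |
Completion: A=1  B=7  C=16  D=9  E=14  F=6
Turnaround (C−A): A=1  B=7  C=16  D=9  E=14  F=6
Turnaround = completion − arrival: A=1, B=7, C=16, D=9, E=14, F=6
Total turnaround = 1 + 7 + 16 + 9 + 14 + 6 = 53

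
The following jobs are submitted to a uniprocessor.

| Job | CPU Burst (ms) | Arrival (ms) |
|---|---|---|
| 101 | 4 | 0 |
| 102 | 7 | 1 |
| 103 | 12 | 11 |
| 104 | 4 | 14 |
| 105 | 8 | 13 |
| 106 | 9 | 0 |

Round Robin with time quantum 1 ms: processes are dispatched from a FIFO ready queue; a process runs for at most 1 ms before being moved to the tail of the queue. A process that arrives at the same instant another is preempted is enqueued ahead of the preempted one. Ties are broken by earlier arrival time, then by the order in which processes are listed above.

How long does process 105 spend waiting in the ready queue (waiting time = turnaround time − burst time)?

Gantt: | 101 0-1 | 106 1-2 | 102 2-3 | 101 3-4 | 106 4-5 | 102 5-6 | 101 6-7 | 106 7-8 | 102 8-9 | 101 9-10 | 106 10-11 | 102 11-12 | 103 12-13 | 106 13-14 | 102 14-15 | 105 15-16 | 103 16-17 | 104 17-18 | 106 18-19 | 102 19-20 | 105 20-21 | 103 21-22 | 104 22-23 | 106 23-24 | 102 24-25 | 105 25-26 | 103 26-27 | 104 27-28 | 106 28-29 | 105 29-30 | 103 30-31 | 104 31-32 | 106 32-33 | 105 33-34 | 103 34-35 | 105 35-36 | 103 36-37 | 105 37-38 | 103 38-39 | 105 39-40 | 103 40-44 |
Completion: 101=10  102=25  103=44  104=32  105=40  106=33
Turnaround (C−A): 101=10  102=24  103=33  104=18  105=27  106=33
Waiting(105) = turnaround − burst = 27 − 8 = 19

19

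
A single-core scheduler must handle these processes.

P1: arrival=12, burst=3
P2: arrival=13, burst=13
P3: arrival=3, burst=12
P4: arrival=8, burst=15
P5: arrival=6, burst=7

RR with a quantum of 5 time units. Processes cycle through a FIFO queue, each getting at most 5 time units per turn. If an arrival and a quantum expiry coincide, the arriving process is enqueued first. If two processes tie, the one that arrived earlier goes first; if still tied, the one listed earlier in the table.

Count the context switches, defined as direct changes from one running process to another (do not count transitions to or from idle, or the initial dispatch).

Gantt: | idle 0-3 | P3 3-8 | P5 8-13 | P4 13-18 | P3 18-23 | P1 23-26 | P2 26-31 | P5 31-33 | P4 33-38 | P3 38-40 | P2 40-45 | P4 45-50 | P2 50-53 |
Completion: P1=26  P2=53  P3=40  P4=50  P5=33
Turnaround (C−A): P1=14  P2=40  P3=37  P4=42  P5=27

11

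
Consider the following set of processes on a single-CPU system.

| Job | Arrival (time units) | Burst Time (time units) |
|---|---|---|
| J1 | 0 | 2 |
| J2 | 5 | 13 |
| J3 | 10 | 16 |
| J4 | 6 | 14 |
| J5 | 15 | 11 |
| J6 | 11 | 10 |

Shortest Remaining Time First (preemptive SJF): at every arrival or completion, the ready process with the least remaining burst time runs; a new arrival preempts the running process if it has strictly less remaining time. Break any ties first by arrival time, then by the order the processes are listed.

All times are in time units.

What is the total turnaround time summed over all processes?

162

Schedule: | J1 0-2 | idle 2-5 | J2 5-18 | J6 18-28 | J5 28-39 | J4 39-53 | J3 53-69 |
Completion: J1=2  J2=18  J3=69  J4=53  J5=39  J6=28
Turnaround = completion − arrival: J1=2, J2=13, J3=59, J4=47, J5=24, J6=17
Total turnaround = 2 + 13 + 59 + 47 + 24 + 17 = 162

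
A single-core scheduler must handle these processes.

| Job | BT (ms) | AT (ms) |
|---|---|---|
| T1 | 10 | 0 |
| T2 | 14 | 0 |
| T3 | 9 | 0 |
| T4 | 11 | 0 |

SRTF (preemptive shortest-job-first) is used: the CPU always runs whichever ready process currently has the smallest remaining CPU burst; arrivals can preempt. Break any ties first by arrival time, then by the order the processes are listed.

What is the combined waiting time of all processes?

Gantt: | T3 0-9 | T1 9-19 | T4 19-30 | T2 30-44 |
Completion: T1=19  T2=44  T3=9  T4=30
Turnaround (C−A): T1=19  T2=44  T3=9  T4=30
Waiting = turnaround − burst: T1=9, T2=30, T3=0, T4=19
Total waiting = 9 + 30 + 0 + 19 = 58

58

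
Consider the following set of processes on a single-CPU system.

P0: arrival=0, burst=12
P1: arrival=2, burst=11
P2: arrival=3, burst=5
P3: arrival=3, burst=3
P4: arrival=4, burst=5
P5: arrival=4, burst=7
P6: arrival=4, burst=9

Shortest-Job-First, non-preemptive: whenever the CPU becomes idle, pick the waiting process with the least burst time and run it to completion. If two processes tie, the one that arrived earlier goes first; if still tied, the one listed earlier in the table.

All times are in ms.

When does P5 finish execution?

Timeline: | P0 0-12 | P3 12-15 | P2 15-20 | P4 20-25 | P5 25-32 | P6 32-41 | P1 41-52 |
Completion: P0=12  P1=52  P2=20  P3=15  P4=25  P5=32  P6=41

32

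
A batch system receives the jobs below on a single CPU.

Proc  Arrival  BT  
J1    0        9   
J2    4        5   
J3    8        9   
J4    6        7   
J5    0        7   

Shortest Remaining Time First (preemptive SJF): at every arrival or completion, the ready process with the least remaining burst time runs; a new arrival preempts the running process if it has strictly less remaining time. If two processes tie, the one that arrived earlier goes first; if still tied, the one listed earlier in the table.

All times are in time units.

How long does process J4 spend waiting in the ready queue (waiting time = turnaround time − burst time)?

6

Timeline: | J5 0-7 | J2 7-12 | J4 12-19 | J1 19-28 | J3 28-37 |
Completion: J1=28  J2=12  J3=37  J4=19  J5=7
Turnaround (C−A): J1=28  J2=8  J3=29  J4=13  J5=7
Waiting(J4) = turnaround − burst = 13 − 7 = 6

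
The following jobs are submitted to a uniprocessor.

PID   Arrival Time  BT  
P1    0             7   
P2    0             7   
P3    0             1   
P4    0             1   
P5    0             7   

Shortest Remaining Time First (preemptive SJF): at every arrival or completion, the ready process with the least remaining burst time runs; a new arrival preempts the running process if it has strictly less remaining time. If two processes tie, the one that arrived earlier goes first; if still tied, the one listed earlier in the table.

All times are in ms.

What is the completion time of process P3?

1

Timeline: | P3 0-1 | P4 1-2 | P1 2-9 | P2 9-16 | P5 16-23 |
Completion: P1=9  P2=16  P3=1  P4=2  P5=23
Turnaround (C−A): P1=9  P2=16  P3=1  P4=2  P5=23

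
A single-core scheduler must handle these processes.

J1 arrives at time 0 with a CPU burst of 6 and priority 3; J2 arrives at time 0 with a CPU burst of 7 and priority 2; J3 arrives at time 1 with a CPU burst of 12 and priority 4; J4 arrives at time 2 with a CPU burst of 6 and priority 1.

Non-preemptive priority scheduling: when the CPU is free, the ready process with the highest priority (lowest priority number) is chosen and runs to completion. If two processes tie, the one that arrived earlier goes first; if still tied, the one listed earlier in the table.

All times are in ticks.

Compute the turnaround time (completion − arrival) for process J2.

7

Gantt: | J2 0-7 | J4 7-13 | J1 13-19 | J3 19-31 |
Completion: J1=19  J2=7  J3=31  J4=13
Turnaround (C−A): J1=19  J2=7  J3=30  J4=11
Turnaround(J2) = completion − arrival = 7 − 0 = 7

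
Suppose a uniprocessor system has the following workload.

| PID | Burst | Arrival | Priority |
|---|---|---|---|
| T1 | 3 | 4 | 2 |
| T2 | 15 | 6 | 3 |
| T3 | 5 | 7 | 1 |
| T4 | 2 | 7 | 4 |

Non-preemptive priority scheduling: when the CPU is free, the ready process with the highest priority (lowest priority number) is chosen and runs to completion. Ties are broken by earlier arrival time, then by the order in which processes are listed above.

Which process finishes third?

T2

Schedule: | idle 0-4 | T1 4-7 | T3 7-12 | T2 12-27 | T4 27-29 |
Completion: T1=7  T2=27  T3=12  T4=29
Turnaround (C−A): T1=3  T2=21  T3=5  T4=22
Finish order: T1 → T3 → T2 → T4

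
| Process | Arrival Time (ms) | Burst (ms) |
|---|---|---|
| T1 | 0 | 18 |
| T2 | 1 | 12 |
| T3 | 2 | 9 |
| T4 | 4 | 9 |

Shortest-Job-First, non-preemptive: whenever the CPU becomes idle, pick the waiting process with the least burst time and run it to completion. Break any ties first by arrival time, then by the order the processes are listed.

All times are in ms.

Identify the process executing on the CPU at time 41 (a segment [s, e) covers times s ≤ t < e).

Timeline: | T1 0-18 | T3 18-27 | T4 27-36 | T2 36-48 |
Completion: T1=18  T2=48  T3=27  T4=36

T2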